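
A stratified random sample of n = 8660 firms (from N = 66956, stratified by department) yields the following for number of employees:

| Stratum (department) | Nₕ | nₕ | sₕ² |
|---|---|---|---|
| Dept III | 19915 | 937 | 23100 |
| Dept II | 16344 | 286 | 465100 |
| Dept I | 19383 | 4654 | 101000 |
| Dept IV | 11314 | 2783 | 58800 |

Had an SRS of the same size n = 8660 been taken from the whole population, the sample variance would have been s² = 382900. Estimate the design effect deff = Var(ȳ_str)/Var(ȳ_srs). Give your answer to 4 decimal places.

Var(ȳ_str) = Σ Wₕ²(1−fₕ)sₕ²/nₕ with Wₕ = Nₕ/66956:
  Dept III: (19915/66956)²·(1−937/19915)·23100/937 = 2.0783761
  Dept II: (16344/66956)²·(1−286/16344)·465100/286 = 95.203105
  Dept I: (19383/66956)²·(1−4654/19383)·101000/4654 = 1.382007
  Dept IV: (11314/66956)²·(1−2783/11314)·58800/2783 = 0.4548846
  → Var(ȳ_str) = 99.118373.
Var(ȳ_srs) = (1 − 8660/66956)·382900/8660 = 38.4961.
deff = 99.118373 / 38.4961 = 2.5748.

2.5748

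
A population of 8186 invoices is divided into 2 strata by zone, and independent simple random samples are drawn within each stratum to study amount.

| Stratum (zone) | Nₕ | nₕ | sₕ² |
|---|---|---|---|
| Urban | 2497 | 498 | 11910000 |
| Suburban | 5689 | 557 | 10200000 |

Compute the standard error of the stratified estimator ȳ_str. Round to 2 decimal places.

98.79

Var(ȳ_str) = Σₕ Wₕ²(1 − fₕ)sₕ²/nₕ with Wₕ = Nₕ/N, N = 8186.
Urban: Wₕ = 0.30503298; term = 0.30503298²·(1 − 0.19943933)·11910000/498 = 1781.4362.
Suburban: Wₕ = 0.69496702; term = 0.69496702²·(1 − 0.09790824)·10200000/557 = 7978.552.
Sum = 9759.9882.
SE = √(9759.9882) = 98.79.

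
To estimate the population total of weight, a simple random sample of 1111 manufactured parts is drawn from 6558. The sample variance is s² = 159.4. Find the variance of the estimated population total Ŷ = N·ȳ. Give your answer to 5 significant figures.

5.1251 × 10^6

Var(Ŷ) = N²·Var(ȳ) = N²·(1 − n/N)·s²/n.
f = 1111/6558 = 0.16941141; Var(ȳ) = 0.83058859·159.4/1111 = 0.11916816.
Var(Ŷ) = 6558² · 0.11916816 = 5.1251084 × 10^6.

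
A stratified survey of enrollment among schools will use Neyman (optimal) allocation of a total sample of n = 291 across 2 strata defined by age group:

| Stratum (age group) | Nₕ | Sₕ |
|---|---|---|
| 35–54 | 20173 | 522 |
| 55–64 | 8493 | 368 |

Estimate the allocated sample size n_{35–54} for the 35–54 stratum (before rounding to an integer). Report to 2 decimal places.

224.40

Neyman allocation: nₕ = n·NₕSₕ / Σⱼ NⱼSⱼ.
Σ NⱼSⱼ = 20173·522 + 8493·368 = 1.365573 × 10^7.
n_{35–54} = 291·20173·522 / (1.365573 × 10^7) = 224.40.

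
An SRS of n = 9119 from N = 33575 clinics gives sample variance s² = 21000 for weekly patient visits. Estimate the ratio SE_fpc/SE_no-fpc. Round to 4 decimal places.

f = n/N = 9119/33575 = 0.27160089.
SE_no-fpc = √(s²/n) = 1.5175256; SE_fpc = √((1−f)s²/n) = 1.295152.
Ratio = √(1−f) = 0.85346301.

0.8535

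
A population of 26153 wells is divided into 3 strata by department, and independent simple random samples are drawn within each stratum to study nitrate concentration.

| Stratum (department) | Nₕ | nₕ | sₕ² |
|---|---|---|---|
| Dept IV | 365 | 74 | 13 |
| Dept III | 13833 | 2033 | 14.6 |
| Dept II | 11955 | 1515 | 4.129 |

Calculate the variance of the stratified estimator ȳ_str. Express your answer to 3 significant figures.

0.00224

Var(ȳ_str) = Σₕ Wₕ²(1 − fₕ)sₕ²/nₕ with Wₕ = Nₕ/N, N = 26153.
Dept IV: Wₕ = 0.01395633; term = 0.01395633²·(1 − 0.20273973)·13/74 = 2.7280634 × 10^-5.
Dept III: Wₕ = 0.52892594; term = 0.52892594²·(1 − 0.14696740)·14.6/2033 = 0.0017138422.
Dept II: Wₕ = 0.45711773; term = 0.45711773²·(1 − 0.12672522)·4.129/1515 = 4.9732387 × 10^-4.
Sum = 0.0022384467.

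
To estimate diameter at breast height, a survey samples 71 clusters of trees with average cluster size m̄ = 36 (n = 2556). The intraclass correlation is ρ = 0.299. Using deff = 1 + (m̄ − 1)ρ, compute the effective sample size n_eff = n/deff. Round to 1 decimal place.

222.9

deff = 1 + (36 − 1)·0.299 = 1 + 10.465 = 11.465.
n_eff = 2556 / 11.465 = 222.9.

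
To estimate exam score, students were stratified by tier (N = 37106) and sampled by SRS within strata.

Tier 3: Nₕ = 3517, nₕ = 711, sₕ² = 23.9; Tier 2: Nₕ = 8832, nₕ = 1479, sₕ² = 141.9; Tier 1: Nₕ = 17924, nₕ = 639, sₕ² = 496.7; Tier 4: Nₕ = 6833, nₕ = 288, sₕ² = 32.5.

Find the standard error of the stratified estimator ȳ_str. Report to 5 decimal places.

Var(ȳ_str) = Σₕ Wₕ²(1 − fₕ)sₕ²/nₕ with Wₕ = Nₕ/N, N = 37106.
Tier 3: Wₕ = 0.09478251; term = 0.09478251²·(1 − 0.20216093)·23.9/711 = 2.4093509 × 10^-4.
Tier 2: Wₕ = 0.23802081; term = 0.23802081²·(1 − 0.16745924)·141.9/1479 = 0.0045253228.
Tier 1: Wₕ = 0.48304856; term = 0.48304856²·(1 − 0.03565052)·496.7/639 = 0.17490787.
Tier 4: Wₕ = 0.18414812; term = 0.18414812²·(1 − 0.04214840)·32.5/288 = 0.0036654193.
Sum = 0.18333955.
SE = √(0.18333955) = 0.42818.

0.42818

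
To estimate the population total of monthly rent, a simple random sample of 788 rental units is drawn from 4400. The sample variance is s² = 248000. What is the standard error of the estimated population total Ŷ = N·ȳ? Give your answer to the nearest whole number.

Var(Ŷ) = N²·Var(ȳ) = N²·(1 − n/N)·s²/n.
f = 788/4400 = 0.17909091; Var(ȳ) = 0.82090909·248000/788 = 258.35718.
Var(Ŷ) = 4400² · 258.35718 = 5.001795 × 10^9.
SE(Ŷ) = √(5.001795 × 10^9) = 70723.

70723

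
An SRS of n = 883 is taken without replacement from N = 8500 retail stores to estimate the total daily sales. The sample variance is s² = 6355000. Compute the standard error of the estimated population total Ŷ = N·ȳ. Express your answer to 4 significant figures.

682600

Var(Ŷ) = N²·Var(ȳ) = N²·(1 − n/N)·s²/n.
f = 883/8500 = 0.10388235; Var(ȳ) = 0.89611765·6355000/883 = 6449.4084.
Var(Ŷ) = 8500² · 6449.4084 = 4.6596976 × 10^11.
SE(Ŷ) = √(4.6596976 × 10^11) = 682600.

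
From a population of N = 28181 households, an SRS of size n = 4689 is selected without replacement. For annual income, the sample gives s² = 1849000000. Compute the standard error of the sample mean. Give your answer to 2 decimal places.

573.34

Under SRS without replacement, Var(ȳ) = (1 − f)·s²/n with f = n/N = 4689/28181 = 0.16638870.
Var(ȳ) = (1 − 0.16638870)·1849000000/4689 = 0.83361130·394327.15 = 328715.57.
SE(ȳ) = √(328715.57) = 573.34.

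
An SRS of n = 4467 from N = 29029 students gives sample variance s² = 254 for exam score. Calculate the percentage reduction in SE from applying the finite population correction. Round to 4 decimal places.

f = n/N = 4467/29029 = 0.15388060.
SE_no-fpc = √(s²/n) = 0.23845634; SE_fpc = √((1−f)s²/n) = 0.21934347.
Ratio = √(1−f) = 0.91984749. Reduction = 100·(1 − 0.91984749) = 8.0153%.

8.0153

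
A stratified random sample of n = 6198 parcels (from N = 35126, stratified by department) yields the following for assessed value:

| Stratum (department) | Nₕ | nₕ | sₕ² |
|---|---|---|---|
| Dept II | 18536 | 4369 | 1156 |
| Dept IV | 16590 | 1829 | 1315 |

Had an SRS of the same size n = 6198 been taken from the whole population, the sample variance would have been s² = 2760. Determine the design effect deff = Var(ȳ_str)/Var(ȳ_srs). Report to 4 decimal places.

0.5427

Var(ȳ_str) = Σ Wₕ²(1−fₕ)sₕ²/nₕ with Wₕ = Nₕ/35126:
  Dept II: (18536/35126)²·(1−4369/18536)·1156/4369 = 0.056313473
  Dept IV: (16590/35126)²·(1−1829/16590)·1315/1829 = 0.14269765
  → Var(ȳ_str) = 0.19901112.
Var(ȳ_srs) = (1 − 6198/35126)·2760/6198 = 0.36673066.
deff = 0.19901112 / 0.36673066 = 0.5427.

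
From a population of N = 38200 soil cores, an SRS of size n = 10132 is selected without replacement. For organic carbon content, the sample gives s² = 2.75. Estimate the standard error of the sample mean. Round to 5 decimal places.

0.01412

Under SRS without replacement, Var(ȳ) = (1 − f)·s²/n with f = n/N = 10132/38200 = 0.26523560.
Var(ȳ) = (1 − 0.26523560)·2.75/10132 = 0.73476440·2.7141729 × 10^-4 = 1.9942776 × 10^-4.
SE(ȳ) = √(1.9942776 × 10^-4) = 0.01412.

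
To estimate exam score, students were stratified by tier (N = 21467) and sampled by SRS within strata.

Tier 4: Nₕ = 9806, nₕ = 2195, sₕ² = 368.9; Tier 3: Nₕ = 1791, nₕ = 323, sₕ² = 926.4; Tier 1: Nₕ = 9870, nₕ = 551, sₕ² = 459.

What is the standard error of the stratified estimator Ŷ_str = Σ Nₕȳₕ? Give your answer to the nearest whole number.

Var(Ŷ_str) = Σₕ Nₕ²(1 − fₕ)sₕ²/nₕ.
Tier 4: 9806²·(1 − 2195/9806)·368.9/2195 = 1.2543183 × 10^7.
Tier 3: 1791²·(1 − 323/1791)·926.4/323 = 7.5408042 × 10^6.
Tier 1: 9870²·(1 − 551/9870)·459/551 = 7.6620953 × 10^7.
Sum = 9.670494 × 10^7.
SE = √(9.670494 × 10^7) = 9834.

9834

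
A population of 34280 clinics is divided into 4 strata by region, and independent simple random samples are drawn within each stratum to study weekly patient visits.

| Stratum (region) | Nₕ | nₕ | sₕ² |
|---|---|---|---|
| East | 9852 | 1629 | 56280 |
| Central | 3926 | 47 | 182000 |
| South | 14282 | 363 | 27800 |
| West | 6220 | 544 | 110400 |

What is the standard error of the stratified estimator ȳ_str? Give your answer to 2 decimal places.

Var(ȳ_str) = Σₕ Wₕ²(1 − fₕ)sₕ²/nₕ with Wₕ = Nₕ/N, N = 34280.
East: Wₕ = 0.28739790; term = 0.28739790²·(1 − 0.16534714)·56280/1629 = 2.3818043.
Central: Wₕ = 0.11452742; term = 0.11452742²·(1 − 0.01197147)·182000/47 = 50.183619.
South: Wₕ = 0.41662777; term = 0.41662777²·(1 − 0.02541661)·27800/363 = 12.955483.
West: Wₕ = 0.18144691; term = 0.18144691²·(1 − 0.08745981)·110400/544 = 6.0970719.
Sum = 71.617978.
SE = √(71.617978) = 8.46.

8.46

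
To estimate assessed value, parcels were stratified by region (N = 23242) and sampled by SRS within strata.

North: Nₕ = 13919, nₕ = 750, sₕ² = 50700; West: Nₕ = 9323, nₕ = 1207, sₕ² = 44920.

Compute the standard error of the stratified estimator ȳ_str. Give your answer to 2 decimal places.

5.31

Var(ȳ_str) = Σₕ Wₕ²(1 − fₕ)sₕ²/nₕ with Wₕ = Nₕ/N, N = 23242.
North: Wₕ = 0.59887273; term = 0.59887273²·(1 − 0.05388318)·50700/750 = 22.938263.
West: Wₕ = 0.40112727; term = 0.40112727²·(1 − 0.12946476)·44920/1207 = 5.2129458.
Sum = 28.151209.
SE = √(28.151209) = 5.31.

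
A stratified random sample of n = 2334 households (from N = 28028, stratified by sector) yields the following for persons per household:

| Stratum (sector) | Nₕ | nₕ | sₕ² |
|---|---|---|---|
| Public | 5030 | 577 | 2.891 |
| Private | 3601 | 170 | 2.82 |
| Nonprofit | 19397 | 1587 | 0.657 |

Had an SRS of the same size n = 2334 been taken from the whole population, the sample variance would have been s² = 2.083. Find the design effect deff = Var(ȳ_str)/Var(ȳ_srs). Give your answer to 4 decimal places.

0.7160

Var(ȳ_str) = Σ Wₕ²(1−fₕ)sₕ²/nₕ with Wₕ = Nₕ/28028:
  Public: (5030/28028)²·(1−577/5030)·2.891/577 = 1.4285937 × 10^-4
  Private: (3601/28028)²·(1−170/3601)·2.82/170 = 2.6089143 × 10^-4
  Nonprofit: (19397/28028)²·(1−1587/19397)·0.657/1587 = 1.8205504 × 10^-4
  → Var(ȳ_str) = 5.8580584 × 10^-4.
Var(ȳ_srs) = (1 − 2334/28028)·2.083/2334 = 8.1814076 × 10^-4.
deff = (5.8580584 × 10^-4) / (8.1814076 × 10^-4) = 0.7160.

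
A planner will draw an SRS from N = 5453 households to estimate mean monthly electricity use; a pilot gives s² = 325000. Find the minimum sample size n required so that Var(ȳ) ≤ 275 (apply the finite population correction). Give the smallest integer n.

Without fpc, n₀ = s²/D = 325000/275 = 1181.8182.
With fpc, (1 − n/N)·s²/n ≤ D requires n ≥ n₀/(1 + n₀/N) = 1181.8182/(1 + 1181.8182/5453) = 971.3084.
Rounding up, n = 972.

972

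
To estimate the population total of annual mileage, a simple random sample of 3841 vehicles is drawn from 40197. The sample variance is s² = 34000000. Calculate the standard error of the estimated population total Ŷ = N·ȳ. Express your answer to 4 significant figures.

Var(Ŷ) = N²·Var(ȳ) = N²·(1 − n/N)·s²/n.
f = 3841/40197 = 0.09555439; Var(ȳ) = 0.90444561·34000000/3841 = 8006.0272.
Var(Ŷ) = 40197² · 8006.0272 = 1.2936129 × 10^13.
SE(Ŷ) = √(1.2936129 × 10^13) = 3.597 × 10^6.

3.597 × 10^6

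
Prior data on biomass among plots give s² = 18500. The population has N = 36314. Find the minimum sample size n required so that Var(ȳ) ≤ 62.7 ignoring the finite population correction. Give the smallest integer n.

296

Without fpc, n₀ = s²/D = 18500/62.7 = 295.0558.
Rounding up, n = 296.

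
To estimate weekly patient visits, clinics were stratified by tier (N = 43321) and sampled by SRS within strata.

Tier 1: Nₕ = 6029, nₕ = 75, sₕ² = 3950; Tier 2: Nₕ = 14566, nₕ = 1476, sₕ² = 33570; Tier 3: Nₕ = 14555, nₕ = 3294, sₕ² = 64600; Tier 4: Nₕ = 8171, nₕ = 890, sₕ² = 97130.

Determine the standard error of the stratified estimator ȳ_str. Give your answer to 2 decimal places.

Var(ȳ_str) = Σₕ Wₕ²(1 − fₕ)sₕ²/nₕ with Wₕ = Nₕ/N, N = 43321.
Tier 1: Wₕ = 0.13917038; term = 0.13917038²·(1 − 0.01243987)·3950/75 = 1.0073792.
Tier 2: Wₕ = 0.33623416; term = 0.33623416²·(1 − 0.10133187)·33570/1476 = 2.3107235.
Tier 3: Wₕ = 0.33598024; term = 0.33598024²·(1 − 0.22631398)·64600/3294 = 1.7127783.
Tier 4: Wₕ = 0.18861522; term = 0.18861522²·(1 − 0.10892180)·97130/890 = 3.4596541.
Sum = 8.4905351.
SE = √(8.4905351) = 2.91.

2.91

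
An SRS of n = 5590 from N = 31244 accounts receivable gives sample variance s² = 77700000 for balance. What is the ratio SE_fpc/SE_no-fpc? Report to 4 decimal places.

0.9061

f = n/N = 5590/31244 = 0.17891435.
SE_no-fpc = √(s²/n) = 117.8975; SE_fpc = √((1−f)s²/n) = 106.83138.
Ratio = √(1−f) = 0.90613776.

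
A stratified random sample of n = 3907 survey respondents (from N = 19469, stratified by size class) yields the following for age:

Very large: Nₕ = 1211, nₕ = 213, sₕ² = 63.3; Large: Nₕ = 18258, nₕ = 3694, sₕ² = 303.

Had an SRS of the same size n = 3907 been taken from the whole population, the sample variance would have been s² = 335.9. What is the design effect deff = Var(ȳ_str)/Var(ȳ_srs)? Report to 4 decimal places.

0.8511

Var(ȳ_str) = Σ Wₕ²(1−fₕ)sₕ²/nₕ with Wₕ = Nₕ/19469:
  Very large: (1211/19469)²·(1−213/1211)·63.3/213 = 9.4757043 × 10^-4
  Large: (18258/19469)²·(1−3694/18258)·303/3694 = 0.057542976
  → Var(ȳ_str) = 0.058490546.
Var(ȳ_srs) = (1 − 3907/19469)·335.9/3907 = 0.068720824.
deff = 0.058490546 / 0.068720824 = 0.8511.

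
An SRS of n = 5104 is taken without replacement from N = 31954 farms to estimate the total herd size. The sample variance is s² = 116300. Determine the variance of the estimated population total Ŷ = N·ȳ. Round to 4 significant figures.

1.955 × 10^10

Var(Ŷ) = N²·Var(ȳ) = N²·(1 − n/N)·s²/n.
f = 5104/31954 = 0.15972961; Var(ȳ) = 0.84027039·116300/5104 = 19.146443.
Var(Ŷ) = 31954² · 19.146443 = 1.9549631 × 10^10.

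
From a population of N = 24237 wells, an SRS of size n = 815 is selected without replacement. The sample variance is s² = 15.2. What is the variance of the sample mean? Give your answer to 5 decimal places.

Under SRS without replacement, Var(ȳ) = (1 − f)·s²/n with f = n/N = 815/24237 = 0.03362627.
Var(ȳ) = (1 − 0.03362627)·15.2/815 = 0.96637373·0.018650307 = 0.018023166.

0.01802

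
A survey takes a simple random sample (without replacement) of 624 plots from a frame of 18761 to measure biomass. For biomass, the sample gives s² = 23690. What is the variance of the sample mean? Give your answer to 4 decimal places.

36.7020

Under SRS without replacement, Var(ȳ) = (1 − f)·s²/n with f = n/N = 624/18761 = 0.03326049.
Var(ȳ) = (1 − 0.03326049)·23690/624 = 0.96673951·37.964744 = 36.702018.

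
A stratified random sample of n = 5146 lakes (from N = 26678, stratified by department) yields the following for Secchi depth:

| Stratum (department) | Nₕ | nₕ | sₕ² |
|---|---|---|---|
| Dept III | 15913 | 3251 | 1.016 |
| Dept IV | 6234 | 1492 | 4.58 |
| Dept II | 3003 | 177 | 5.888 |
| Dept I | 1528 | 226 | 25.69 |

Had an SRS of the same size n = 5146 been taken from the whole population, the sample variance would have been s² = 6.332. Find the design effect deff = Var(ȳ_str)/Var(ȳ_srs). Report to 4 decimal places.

Var(ȳ_str) = Σ Wₕ²(1−fₕ)sₕ²/nₕ with Wₕ = Nₕ/26678:
  Dept III: (15913/26678)²·(1−3251/15913)·1.016/3251 = 8.8475815 × 10^-5
  Dept IV: (6234/26678)²·(1−1492/6234)·4.58/1492 = 1.2750243 × 10^-4
  Dept II: (3003/26678)²·(1−177/3003)·5.888/177 = 3.9665733 × 10^-4
  Dept I: (1528/26678)²·(1−226/1528)·25.69/226 = 3.1774847 × 10^-4
  → Var(ȳ_str) = 9.3038405 × 10^-4.
Var(ȳ_srs) = (1 − 5146/26678)·6.332/5146 = 9.9312114 × 10^-4.
deff = (9.3038405 × 10^-4) / (9.9312114 × 10^-4) = 0.9368.

0.9368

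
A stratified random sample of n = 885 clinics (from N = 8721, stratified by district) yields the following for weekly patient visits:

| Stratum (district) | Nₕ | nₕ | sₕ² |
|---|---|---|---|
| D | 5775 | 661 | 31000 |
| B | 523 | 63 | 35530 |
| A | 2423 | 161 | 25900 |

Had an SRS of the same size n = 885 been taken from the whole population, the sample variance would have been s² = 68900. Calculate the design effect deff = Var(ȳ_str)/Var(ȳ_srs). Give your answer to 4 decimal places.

Var(ȳ_str) = Σ Wₕ²(1−fₕ)sₕ²/nₕ with Wₕ = Nₕ/8721:
  D: (5775/8721)²·(1−661/5775)·31000/661 = 18.211276
  B: (523/8721)²·(1−63/523)·35530/63 = 1.7839456
  A: (2423/8721)²·(1−161/2423)·25900/161 = 11.592773
  → Var(ȳ_str) = 31.587995.
Var(ȳ_srs) = (1 − 885/8721)·68900/885 = 69.952637.
deff = 31.587995 / 69.952637 = 0.4516.

0.4516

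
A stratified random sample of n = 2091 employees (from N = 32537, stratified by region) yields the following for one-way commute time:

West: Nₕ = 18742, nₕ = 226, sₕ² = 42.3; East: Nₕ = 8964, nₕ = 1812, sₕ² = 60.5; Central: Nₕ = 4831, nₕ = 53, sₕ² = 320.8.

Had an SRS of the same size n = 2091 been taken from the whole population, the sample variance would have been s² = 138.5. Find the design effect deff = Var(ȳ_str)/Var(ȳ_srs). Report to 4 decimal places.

Var(ȳ_str) = Σ Wₕ²(1−fₕ)sₕ²/nₕ with Wₕ = Nₕ/32537:
  West: (18742/32537)²·(1−226/18742)·42.3/226 = 0.061353596
  East: (8964/32537)²·(1−1812/8964)·60.5/1812 = 0.0020219552
  Central: (4831/32537)²·(1−53/4831)·320.8/53 = 0.13197348
  → Var(ȳ_str) = 0.19534903.
Var(ȳ_srs) = (1 − 2091/32537)·138.5/2091 = 0.061979558.
deff = 0.19534903 / 0.061979558 = 3.1518.

3.1518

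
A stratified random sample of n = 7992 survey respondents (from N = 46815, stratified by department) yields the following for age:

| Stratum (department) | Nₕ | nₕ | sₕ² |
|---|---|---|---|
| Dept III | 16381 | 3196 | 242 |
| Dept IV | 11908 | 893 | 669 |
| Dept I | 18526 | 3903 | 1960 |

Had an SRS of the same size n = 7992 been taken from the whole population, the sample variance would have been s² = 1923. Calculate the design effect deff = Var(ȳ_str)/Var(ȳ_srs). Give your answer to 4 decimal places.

0.5732

Var(ȳ_str) = Σ Wₕ²(1−fₕ)sₕ²/nₕ with Wₕ = Nₕ/46815:
  Dept III: (16381/46815)²·(1−3196/16381)·242/3196 = 0.007462066
  Dept IV: (11908/46815)²·(1−893/11908)·669/893 = 0.044836111
  Dept I: (18526/46815)²·(1−3903/18526)·1960/3903 = 0.06207341
  → Var(ȳ_str) = 0.11437159.
Var(ȳ_srs) = (1 − 7992/46815)·1923/7992 = 0.19953904.
deff = 0.11437159 / 0.19953904 = 0.5732.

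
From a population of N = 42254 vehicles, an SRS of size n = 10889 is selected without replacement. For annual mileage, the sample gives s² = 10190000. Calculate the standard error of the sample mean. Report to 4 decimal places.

Under SRS without replacement, Var(ȳ) = (1 − f)·s²/n with f = n/N = 10889/42254 = 0.25770341.
Var(ȳ) = (1 − 0.25770341)·10190000/10889 = 0.74229659·935.80678 = 694.64618.
SE(ȳ) = √(694.64618) = 26.3561.

26.3561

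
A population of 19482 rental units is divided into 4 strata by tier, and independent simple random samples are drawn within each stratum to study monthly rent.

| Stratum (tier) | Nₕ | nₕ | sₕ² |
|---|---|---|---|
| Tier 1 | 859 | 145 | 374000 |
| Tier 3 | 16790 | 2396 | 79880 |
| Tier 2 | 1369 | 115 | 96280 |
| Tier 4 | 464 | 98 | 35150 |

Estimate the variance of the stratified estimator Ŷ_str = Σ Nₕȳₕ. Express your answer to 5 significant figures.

1.1137 × 10^10

Var(Ŷ_str) = Σₕ Nₕ²(1 − fₕ)sₕ²/nₕ.
Tier 1: 859²·(1 − 145/859)·374000/145 = 1.5819581 × 10^9.
Tier 3: 16790²·(1 − 2396/16790)·79880/2396 = 8.0571869 × 10^9.
Tier 2: 1369²·(1 − 115/1369)·96280/115 = 1.4372729 × 10^9.
Tier 4: 464²·(1 − 98/464)·35150/98 = 6.0911363 × 10^7.
Sum = 1.1137329 × 10^10.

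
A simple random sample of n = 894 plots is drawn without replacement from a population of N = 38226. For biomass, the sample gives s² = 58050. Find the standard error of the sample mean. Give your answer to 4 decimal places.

7.9633

Under SRS without replacement, Var(ȳ) = (1 − f)·s²/n with f = n/N = 894/38226 = 0.02338722.
Var(ȳ) = (1 − 0.02338722)·58050/894 = 0.97661278·64.932886 = 63.414286.
SE(ȳ) = √(63.414286) = 7.9633.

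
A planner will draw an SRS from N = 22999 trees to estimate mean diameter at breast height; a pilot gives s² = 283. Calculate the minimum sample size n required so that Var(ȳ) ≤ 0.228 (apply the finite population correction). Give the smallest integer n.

1178

Without fpc, n₀ = s²/D = 283/0.228 = 1241.2281.
With fpc, (1 − n/N)·s²/n ≤ D requires n ≥ n₀/(1 + n₀/N) = 1241.2281/(1 + 1241.2281/22999) = 1177.6706.
Rounding up, n = 1178.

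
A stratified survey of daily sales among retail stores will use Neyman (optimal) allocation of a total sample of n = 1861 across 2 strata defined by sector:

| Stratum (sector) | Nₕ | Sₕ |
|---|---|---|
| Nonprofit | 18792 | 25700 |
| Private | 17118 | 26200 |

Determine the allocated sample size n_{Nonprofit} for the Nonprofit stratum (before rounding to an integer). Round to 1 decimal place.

Neyman allocation: nₕ = n·NₕSₕ / Σⱼ NⱼSⱼ.
Σ NⱼSⱼ = 18792·25700 + 17118·26200 = 9.31446 × 10^8.
n_{Nonprofit} = 1861·18792·25700 / (9.31446 × 10^8) = 964.9.

964.9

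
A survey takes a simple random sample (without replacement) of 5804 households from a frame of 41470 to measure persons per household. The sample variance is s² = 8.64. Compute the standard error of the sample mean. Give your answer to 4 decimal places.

Under SRS without replacement, Var(ȳ) = (1 − f)·s²/n with f = n/N = 5804/41470 = 0.13995660.
Var(ȳ) = (1 − 0.13995660)·8.64/5804 = 0.86004340·0.0014886285 = 0.0012802852.
SE(ȳ) = √(0.0012802852) = 0.0358.

0.0358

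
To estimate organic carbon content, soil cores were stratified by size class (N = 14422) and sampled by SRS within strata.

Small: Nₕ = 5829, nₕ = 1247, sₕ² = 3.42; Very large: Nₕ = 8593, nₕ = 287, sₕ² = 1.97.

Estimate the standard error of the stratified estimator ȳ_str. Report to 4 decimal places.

Var(ȳ_str) = Σₕ Wₕ²(1 − fₕ)sₕ²/nₕ with Wₕ = Nₕ/N, N = 14422.
Small: Wₕ = 0.40417418; term = 0.40417418²·(1 − 0.21393035)·3.42/1247 = 3.5217442 × 10^-4.
Very large: Wₕ = 0.59582582; term = 0.59582582²·(1 − 0.03339928)·1.97/287 = 0.0023554294.
Sum = 0.0027076038.
SE = √(0.0027076038) = 0.0520.

0.0520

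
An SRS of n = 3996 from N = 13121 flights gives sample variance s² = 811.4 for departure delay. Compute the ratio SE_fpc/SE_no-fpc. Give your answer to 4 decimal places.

0.8339

f = n/N = 3996/13121 = 0.30454996.
SE_no-fpc = √(s²/n) = 0.45061408; SE_fpc = √((1−f)s²/n) = 0.37578352.
Ratio = √(1−f) = 0.83393647.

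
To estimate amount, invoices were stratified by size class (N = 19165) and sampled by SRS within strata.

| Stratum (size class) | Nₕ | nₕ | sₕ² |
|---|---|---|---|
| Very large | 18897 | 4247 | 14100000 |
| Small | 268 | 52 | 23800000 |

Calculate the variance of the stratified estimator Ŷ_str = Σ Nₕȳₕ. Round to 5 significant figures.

9.4560 × 10^11

Var(Ŷ_str) = Σₕ Nₕ²(1 − fₕ)sₕ²/nₕ.
Very large: 18897²·(1 − 4247/18897)·14100000/4247 = 9.1910968 × 10^11.
Small: 268²·(1 − 52/268)·23800000/52 = 2.6494892 × 10^10.
Sum = 9.4560457 × 10^11.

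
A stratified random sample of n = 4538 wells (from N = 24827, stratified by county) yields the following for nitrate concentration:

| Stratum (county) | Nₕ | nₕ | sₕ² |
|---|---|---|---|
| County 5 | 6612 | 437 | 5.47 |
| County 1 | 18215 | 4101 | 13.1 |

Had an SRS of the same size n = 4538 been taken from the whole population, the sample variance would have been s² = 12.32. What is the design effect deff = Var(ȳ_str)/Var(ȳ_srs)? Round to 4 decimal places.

Var(ȳ_str) = Σ Wₕ²(1−fₕ)sₕ²/nₕ with Wₕ = Nₕ/24827:
  County 5: (6612/24827)²·(1−437/6612)·5.47/437 = 8.2913874 × 10^-4
  County 1: (18215/24827)²·(1−4101/18215)·13.1/4101 = 0.0013323316
  → Var(ȳ_str) = 0.0021614703.
Var(ȳ_srs) = (1 − 4538/24827)·12.32/4538 = 0.0022186184.
deff = 0.0021614703 / 0.0022186184 = 0.9742.

0.9742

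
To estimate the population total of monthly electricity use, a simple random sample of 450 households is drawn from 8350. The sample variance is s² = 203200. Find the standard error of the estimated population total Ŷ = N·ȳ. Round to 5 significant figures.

Var(Ŷ) = N²·Var(ȳ) = N²·(1 − n/N)·s²/n.
f = 450/8350 = 0.05389222; Var(ȳ) = 0.94610778·203200/450 = 427.22023.
Var(Ŷ) = 8350² · 427.22023 = 2.9786862 × 10^10.
SE(Ŷ) = √(2.9786862 × 10^10) = 172590.

172590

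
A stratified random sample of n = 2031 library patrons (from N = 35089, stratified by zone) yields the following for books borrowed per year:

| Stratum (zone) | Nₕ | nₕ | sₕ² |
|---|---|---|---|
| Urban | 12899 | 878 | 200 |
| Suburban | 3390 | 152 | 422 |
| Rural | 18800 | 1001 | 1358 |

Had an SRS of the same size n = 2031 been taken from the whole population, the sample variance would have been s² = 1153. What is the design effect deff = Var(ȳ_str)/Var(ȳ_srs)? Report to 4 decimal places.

0.7893

Var(ȳ_str) = Σ Wₕ²(1−fₕ)sₕ²/nₕ with Wₕ = Nₕ/35089:
  Urban: (12899/35089)²·(1−878/12899)·200/878 = 0.02868733
  Suburban: (3390/35089)²·(1−152/3390)·422/152 = 0.024751608
  Rural: (18800/35089)²·(1−1001/18800)·1358/1001 = 0.36870342
  → Var(ȳ_str) = 0.42214236.
Var(ȳ_srs) = (1 − 2031/35089)·1153/2031 = 0.53484134.
deff = 0.42214236 / 0.53484134 = 0.7893.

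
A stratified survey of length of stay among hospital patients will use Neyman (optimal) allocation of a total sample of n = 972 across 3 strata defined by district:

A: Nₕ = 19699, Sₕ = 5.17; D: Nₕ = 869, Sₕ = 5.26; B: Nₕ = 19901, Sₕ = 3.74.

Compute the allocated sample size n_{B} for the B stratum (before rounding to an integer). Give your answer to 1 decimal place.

Neyman allocation: nₕ = n·NₕSₕ / Σⱼ NⱼSⱼ.
Σ NⱼSⱼ = 19699·5.17 + 869·5.26 + 19901·3.74 = 180844.51.
n_{B} = 972·19901·3.74 / 180844.51 = 400.0.

400.0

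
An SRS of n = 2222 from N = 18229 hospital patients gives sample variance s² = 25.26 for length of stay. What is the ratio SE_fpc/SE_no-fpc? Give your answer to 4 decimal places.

f = n/N = 2222/18229 = 0.12189369.
SE_no-fpc = √(s²/n) = 0.10662147; SE_fpc = √((1−f)s²/n) = 0.099912125.
Ratio = √(1−f) = 0.93707327.

0.9371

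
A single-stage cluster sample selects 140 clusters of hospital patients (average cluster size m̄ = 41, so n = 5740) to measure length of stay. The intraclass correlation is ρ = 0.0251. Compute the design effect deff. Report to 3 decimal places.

deff = 1 + (41 − 1)·0.0251 = 1 + 1.004 = 2.004.

2.004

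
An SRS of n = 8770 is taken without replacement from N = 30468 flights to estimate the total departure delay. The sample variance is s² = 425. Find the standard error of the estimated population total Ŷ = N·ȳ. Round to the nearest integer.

Var(Ŷ) = N²·Var(ȳ) = N²·(1 − n/N)·s²/n.
f = 8770/30468 = 0.28784298; Var(ȳ) = 0.71215702·425/8770 = 0.0345116.
Var(Ŷ) = 30468² · 0.0345116 = 3.2037085 × 10^7.
SE(Ŷ) = √(3.2037085 × 10^7) = 5660.

5660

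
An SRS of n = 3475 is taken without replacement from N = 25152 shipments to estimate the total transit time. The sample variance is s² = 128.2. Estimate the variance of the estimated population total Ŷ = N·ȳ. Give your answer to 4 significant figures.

2.011 × 10^7

Var(Ŷ) = N²·Var(ȳ) = N²·(1 − n/N)·s²/n.
f = 3475/25152 = 0.13815999; Var(ȳ) = 0.86184001·128.2/3475 = 0.031795076.
Var(Ŷ) = 25152² · 0.031795076 = 2.01143 × 10^7.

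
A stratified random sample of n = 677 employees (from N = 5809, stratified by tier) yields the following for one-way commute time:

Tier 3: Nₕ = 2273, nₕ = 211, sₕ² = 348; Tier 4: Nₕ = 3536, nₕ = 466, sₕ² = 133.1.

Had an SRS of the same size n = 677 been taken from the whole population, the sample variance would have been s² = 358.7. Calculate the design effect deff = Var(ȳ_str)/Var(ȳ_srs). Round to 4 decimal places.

Var(ȳ_str) = Σ Wₕ²(1−fₕ)sₕ²/nₕ with Wₕ = Nₕ/5809:
  Tier 3: (2273/5809)²·(1−211/2273)·348/211 = 0.22907734
  Tier 4: (3536/5809)²·(1−466/3536)·133.1/466 = 0.091884026
  → Var(ȳ_str) = 0.32096137.
Var(ȳ_srs) = (1 − 677/5809)·358.7/677 = 0.46808851.
deff = 0.32096137 / 0.46808851 = 0.6857.

0.6857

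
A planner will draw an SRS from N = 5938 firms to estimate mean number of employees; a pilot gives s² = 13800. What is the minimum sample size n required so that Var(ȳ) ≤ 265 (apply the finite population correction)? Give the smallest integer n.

Without fpc, n₀ = s²/D = 13800/265 = 52.0755.
With fpc, (1 − n/N)·s²/n ≤ D requires n ≥ n₀/(1 + n₀/N) = 52.0755/(1 + 52.0755/5938) = 51.6228.
Rounding up, n = 52.

52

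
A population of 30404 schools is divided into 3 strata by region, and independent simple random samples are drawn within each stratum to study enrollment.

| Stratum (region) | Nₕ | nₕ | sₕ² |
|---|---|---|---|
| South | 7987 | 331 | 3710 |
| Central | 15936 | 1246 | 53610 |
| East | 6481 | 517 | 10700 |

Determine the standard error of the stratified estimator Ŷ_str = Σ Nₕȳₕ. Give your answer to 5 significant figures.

Var(Ŷ_str) = Σₕ Nₕ²(1 − fₕ)sₕ²/nₕ.
South: 7987²·(1 − 331/7987)·3710/331 = 6.8538015 × 10^8.
Central: 15936²·(1 − 1246/15936)·53610/1246 = 1.0072305 × 10^10.
East: 6481²·(1 − 517/6481)·10700/517 = 7.9996851 × 10^8.
Sum = 1.1557654 × 10^10.
SE = √(1.1557654 × 10^10) = 107510.

107510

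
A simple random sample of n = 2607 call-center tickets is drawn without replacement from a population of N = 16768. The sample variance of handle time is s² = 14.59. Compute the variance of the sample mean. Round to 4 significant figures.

0.004726

Under SRS without replacement, Var(ȳ) = (1 − f)·s²/n with f = n/N = 2607/16768 = 0.15547471.
Var(ȳ) = (1 − 0.15547471)·14.59/2607 = 0.84452529·0.005596471 = 0.0047263613.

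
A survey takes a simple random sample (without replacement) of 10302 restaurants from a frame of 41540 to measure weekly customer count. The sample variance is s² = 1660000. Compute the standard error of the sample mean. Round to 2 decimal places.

Under SRS without replacement, Var(ȳ) = (1 − f)·s²/n with f = n/N = 10302/41540 = 0.24800193.
Var(ȳ) = (1 − 0.24800193)·1660000/10302 = 0.75199807·161.13376 = 121.17228.
SE(ȳ) = √(121.17228) = 11.01.

11.01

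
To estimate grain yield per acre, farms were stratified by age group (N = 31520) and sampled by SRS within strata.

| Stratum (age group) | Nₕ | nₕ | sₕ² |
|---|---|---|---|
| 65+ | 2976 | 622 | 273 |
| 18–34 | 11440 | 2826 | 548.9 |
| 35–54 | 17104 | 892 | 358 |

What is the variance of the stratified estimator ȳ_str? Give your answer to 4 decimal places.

0.1344

Var(ȳ_str) = Σₕ Wₕ²(1 − fₕ)sₕ²/nₕ with Wₕ = Nₕ/N, N = 31520.
65+: Wₕ = 0.09441624; term = 0.09441624²·(1 − 0.20900538)·273/622 = 0.0030948473.
18–34: Wₕ = 0.36294416; term = 0.36294416²·(1 − 0.24702797)·548.9/2826 = 0.019265467.
35–54: Wₕ = 0.54263959; term = 0.54263959²·(1 − 0.05215154)·358/892 = 0.11201599.
Sum = 0.1343763.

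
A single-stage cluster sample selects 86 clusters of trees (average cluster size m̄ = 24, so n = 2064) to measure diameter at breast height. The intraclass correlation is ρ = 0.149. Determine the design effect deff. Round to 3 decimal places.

deff = 1 + (24 − 1)·0.149 = 1 + 3.427 = 4.427.

4.427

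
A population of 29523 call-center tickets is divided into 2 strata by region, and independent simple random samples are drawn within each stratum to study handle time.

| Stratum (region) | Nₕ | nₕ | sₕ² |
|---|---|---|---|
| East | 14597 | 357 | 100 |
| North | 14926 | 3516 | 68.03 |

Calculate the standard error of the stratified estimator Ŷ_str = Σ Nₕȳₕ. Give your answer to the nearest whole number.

Var(Ŷ_str) = Σₕ Nₕ²(1 − fₕ)sₕ²/nₕ.
East: 14597²·(1 − 357/14597)·100/357 = 5.8224448 × 10^7.
North: 14926²·(1 − 3516/14926)·68.03/3516 = 3.2951917 × 10^6.
Sum = 6.151964 × 10^7.
SE = √(6.151964 × 10^7) = 7843.

7843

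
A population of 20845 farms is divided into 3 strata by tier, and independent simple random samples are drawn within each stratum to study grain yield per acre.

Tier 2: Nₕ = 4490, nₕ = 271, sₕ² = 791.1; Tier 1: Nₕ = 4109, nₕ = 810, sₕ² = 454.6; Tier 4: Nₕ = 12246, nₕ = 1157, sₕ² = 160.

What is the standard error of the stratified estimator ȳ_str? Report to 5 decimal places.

0.43358

Var(ȳ_str) = Σₕ Wₕ²(1 − fₕ)sₕ²/nₕ with Wₕ = Nₕ/N, N = 20845.
Tier 2: Wₕ = 0.21539938; term = 0.21539938²·(1 − 0.06035635)·791.1/271 = 0.12726652.
Tier 1: Wₕ = 0.19712161; term = 0.19712161²·(1 − 0.19712826)·454.6/810 = 0.017508908.
Tier 4: Wₕ = 0.58747901; term = 0.58747901²·(1 − 0.09447983)·160/1157 = 0.043218477.
Sum = 0.18799391.
SE = √(0.18799391) = 0.43358.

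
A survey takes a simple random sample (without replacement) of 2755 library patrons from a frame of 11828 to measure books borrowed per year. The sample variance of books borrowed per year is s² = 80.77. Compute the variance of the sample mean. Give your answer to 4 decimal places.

Under SRS without replacement, Var(ȳ) = (1 − f)·s²/n with f = n/N = 2755/11828 = 0.23292188.
Var(ȳ) = (1 − 0.23292188)·80.77/2755 = 0.76707812·0.029317604 = 0.022488893.

0.0225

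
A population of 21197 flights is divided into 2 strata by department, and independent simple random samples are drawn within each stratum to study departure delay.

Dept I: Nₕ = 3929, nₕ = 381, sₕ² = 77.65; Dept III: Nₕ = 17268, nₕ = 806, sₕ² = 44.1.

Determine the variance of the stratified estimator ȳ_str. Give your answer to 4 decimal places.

Var(ȳ_str) = Σₕ Wₕ²(1 − fₕ)sₕ²/nₕ with Wₕ = Nₕ/N, N = 21197.
Dept I: Wₕ = 0.18535642; term = 0.18535642²·(1 − 0.09697124)·77.65/381 = 0.0063231477.
Dept III: Wₕ = 0.81464358; term = 0.81464358²·(1 − 0.04667593)·44.1/806 = 0.0346162.
Sum = 0.040939348.

0.0409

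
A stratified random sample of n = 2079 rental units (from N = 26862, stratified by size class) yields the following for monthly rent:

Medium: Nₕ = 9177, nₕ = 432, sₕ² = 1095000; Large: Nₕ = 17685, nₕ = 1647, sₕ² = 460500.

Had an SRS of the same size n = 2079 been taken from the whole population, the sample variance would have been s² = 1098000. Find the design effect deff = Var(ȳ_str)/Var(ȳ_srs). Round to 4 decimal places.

Var(ȳ_str) = Σ Wₕ²(1−fₕ)sₕ²/nₕ with Wₕ = Nₕ/26862:
  Medium: (9177/26862)²·(1−432/9177)·1095000/432 = 281.91243
  Large: (17685/26862)²·(1−1647/17685)·460500/1647 = 109.90428
  → Var(ȳ_str) = 391.81671.
Var(ȳ_srs) = (1 − 2079/26862)·1098000/2079 = 487.26294.
deff = 391.81671 / 487.26294 = 0.8041.

0.8041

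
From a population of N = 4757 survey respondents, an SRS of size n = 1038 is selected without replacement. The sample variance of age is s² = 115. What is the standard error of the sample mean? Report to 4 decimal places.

Under SRS without replacement, Var(ȳ) = (1 − f)·s²/n with f = n/N = 1038/4757 = 0.21820475.
Var(ȳ) = (1 − 0.21820475)·115/1038 = 0.78179525·0.11078998 = 0.086615081.
SE(ȳ) = √(0.086615081) = 0.2943.

0.2943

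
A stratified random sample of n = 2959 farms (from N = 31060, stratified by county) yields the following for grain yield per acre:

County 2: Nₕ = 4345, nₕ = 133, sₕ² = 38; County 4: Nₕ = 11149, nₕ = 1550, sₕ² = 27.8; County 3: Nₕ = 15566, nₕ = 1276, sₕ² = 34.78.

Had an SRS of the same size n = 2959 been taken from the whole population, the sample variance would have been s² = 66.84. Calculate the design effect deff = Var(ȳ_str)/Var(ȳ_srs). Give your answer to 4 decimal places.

0.6701

Var(ȳ_str) = Σ Wₕ²(1−fₕ)sₕ²/nₕ with Wₕ = Nₕ/31060:
  County 2: (4345/31060)²·(1−133/4345)·38/133 = 0.0054200987
  County 4: (11149/31060)²·(1−1550/11149)·27.8/1550 = 0.001989629
  County 3: (15566/31060)²·(1−1276/15566)·34.78/1276 = 0.0062847102
  → Var(ȳ_str) = 0.013694438.
Var(ȳ_srs) = (1 − 2959/31060)·66.84/2959 = 0.020436748.
deff = 0.013694438 / 0.020436748 = 0.6701.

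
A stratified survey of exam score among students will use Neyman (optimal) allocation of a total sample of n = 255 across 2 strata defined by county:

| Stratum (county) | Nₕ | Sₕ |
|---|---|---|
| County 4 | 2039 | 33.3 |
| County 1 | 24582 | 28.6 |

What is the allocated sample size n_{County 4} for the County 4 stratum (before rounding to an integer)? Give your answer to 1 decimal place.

Neyman allocation: nₕ = n·NₕSₕ / Σⱼ NⱼSⱼ.
Σ NⱼSⱼ = 2039·33.3 + 24582·28.6 = 770943.9.
n_{County 4} = 255·2039·33.3 / 770943.9 = 22.5.

22.5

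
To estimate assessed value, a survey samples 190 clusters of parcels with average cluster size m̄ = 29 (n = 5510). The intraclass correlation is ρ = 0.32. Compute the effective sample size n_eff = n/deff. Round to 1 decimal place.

553.2

deff = 1 + (29 − 1)·0.32 = 1 + 8.96 = 9.96.
n_eff = 5510 / 9.96 = 553.2.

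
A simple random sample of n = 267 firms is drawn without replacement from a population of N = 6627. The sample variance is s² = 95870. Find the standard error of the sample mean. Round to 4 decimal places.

18.5633

Under SRS without replacement, Var(ȳ) = (1 − f)·s²/n with f = n/N = 267/6627 = 0.04028972.
Var(ȳ) = (1 − 0.04028972)·95870/267 = 0.95971028·359.06367 = 344.59709.
SE(ȳ) = √(344.59709) = 18.5633.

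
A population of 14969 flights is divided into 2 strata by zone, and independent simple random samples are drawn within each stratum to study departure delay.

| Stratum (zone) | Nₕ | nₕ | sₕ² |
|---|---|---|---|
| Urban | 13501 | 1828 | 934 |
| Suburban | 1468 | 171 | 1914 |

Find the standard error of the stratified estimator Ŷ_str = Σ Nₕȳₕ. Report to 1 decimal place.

10091.3

Var(Ŷ_str) = Σₕ Nₕ²(1 − fₕ)sₕ²/nₕ.
Urban: 13501²·(1 − 1828/13501)·934/1828 = 8.0522844 × 10^7.
Suburban: 1468²·(1 − 171/1468)·1914/171 = 2.1311394 × 10^7.
Sum = 1.0183424 × 10^8.
SE = √(1.0183424 × 10^8) = 10091.3.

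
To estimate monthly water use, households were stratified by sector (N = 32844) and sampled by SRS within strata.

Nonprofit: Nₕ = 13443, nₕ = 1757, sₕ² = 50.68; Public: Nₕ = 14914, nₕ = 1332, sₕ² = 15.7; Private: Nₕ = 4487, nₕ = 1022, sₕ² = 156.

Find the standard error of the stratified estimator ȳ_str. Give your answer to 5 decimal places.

0.09281

Var(ȳ_str) = Σₕ Wₕ²(1 − fₕ)sₕ²/nₕ with Wₕ = Nₕ/N, N = 32844.
Nonprofit: Wₕ = 0.40929850; term = 0.40929850²·(1 − 0.13069999)·50.68/1757 = 0.004200634.
Public: Wₕ = 0.45408598; term = 0.45408598²·(1 − 0.08931206)·15.7/1332 = 0.0022133047.
Private: Wₕ = 0.13661552; term = 0.13661552²·(1 − 0.22776911)·156/1022 = 0.0021999911.
Sum = 0.0086139298.
SE = √(0.0086139298) = 0.09281.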